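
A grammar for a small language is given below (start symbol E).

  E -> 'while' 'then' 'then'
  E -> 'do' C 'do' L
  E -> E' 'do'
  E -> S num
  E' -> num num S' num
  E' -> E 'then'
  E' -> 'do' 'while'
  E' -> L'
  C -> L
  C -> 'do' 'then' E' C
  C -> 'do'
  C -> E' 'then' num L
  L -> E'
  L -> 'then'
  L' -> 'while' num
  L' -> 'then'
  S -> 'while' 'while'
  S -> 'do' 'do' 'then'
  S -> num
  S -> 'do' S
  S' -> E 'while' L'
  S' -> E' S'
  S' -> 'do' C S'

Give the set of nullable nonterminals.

No nonterminal has an empty production or an RHS whose symbols are all nullable.

{ } (none)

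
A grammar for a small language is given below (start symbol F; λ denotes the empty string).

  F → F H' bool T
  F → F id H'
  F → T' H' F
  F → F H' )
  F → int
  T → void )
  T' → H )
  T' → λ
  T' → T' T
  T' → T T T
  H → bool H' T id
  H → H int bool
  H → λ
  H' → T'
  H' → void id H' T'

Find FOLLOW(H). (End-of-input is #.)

In T' → H ): add FIRST()) = { ) }.
In H → H int bool: add FIRST(int bool) = { int }.
Union: FOLLOW(H) = { ), int }.

{ ), int }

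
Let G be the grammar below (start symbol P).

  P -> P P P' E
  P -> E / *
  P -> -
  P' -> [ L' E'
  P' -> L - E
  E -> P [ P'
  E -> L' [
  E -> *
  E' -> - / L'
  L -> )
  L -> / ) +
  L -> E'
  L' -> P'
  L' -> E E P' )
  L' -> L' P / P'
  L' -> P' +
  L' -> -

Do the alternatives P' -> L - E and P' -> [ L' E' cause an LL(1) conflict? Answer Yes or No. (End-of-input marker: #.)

No

FIRST(L - E) = { ), -, / } and FIRST([ L' E') = { [ }.
The FIRST sets are disjoint and neither alternative is nullable — no conflict.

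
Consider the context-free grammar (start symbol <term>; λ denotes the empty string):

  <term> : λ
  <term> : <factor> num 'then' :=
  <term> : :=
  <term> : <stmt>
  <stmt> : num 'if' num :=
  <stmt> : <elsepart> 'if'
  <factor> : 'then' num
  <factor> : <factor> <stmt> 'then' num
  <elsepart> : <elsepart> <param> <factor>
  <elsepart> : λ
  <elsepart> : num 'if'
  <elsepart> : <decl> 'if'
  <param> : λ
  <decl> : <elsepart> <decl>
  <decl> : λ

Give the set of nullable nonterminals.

{ <decl>, <elsepart>, <param>, <term> }

Directly nullable (have an λ-production): <term>, <elsepart>, <param>, <decl>.
No other nonterminal has a production whose RHS symbols are all nullable.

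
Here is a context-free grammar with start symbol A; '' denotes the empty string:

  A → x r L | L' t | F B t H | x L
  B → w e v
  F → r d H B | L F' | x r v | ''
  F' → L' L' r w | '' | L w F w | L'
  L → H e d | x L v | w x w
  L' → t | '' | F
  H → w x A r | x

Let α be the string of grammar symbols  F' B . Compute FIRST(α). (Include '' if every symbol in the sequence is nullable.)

Add FIRST(F')\{''} = { r, t, w, x }; F' is nullable, continue.
Add FIRST(B) = { w }; B is not nullable, stop.

{ r, t, w, x }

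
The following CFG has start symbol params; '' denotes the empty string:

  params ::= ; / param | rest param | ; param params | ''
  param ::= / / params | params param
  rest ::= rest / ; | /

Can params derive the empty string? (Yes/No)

params has an ''-production, so params ⇒ ''.

Yes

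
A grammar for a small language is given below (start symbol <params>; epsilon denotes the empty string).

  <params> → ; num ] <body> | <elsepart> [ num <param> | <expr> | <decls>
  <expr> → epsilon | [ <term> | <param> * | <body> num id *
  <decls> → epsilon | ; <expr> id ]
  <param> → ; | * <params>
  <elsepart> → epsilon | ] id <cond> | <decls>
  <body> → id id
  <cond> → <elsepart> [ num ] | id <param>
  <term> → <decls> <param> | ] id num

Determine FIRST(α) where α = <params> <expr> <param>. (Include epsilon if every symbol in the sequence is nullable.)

Add FIRST(<params>)\{epsilon} = { *, ;, [, ], id }; <params> is nullable, continue.
Add FIRST(<expr>)\{epsilon} = { *, ;, [, id }; <expr> is nullable, continue.
Add FIRST(<param>) = { *, ; }; <param> is not nullable, stop.

{ *, ;, [, ], id }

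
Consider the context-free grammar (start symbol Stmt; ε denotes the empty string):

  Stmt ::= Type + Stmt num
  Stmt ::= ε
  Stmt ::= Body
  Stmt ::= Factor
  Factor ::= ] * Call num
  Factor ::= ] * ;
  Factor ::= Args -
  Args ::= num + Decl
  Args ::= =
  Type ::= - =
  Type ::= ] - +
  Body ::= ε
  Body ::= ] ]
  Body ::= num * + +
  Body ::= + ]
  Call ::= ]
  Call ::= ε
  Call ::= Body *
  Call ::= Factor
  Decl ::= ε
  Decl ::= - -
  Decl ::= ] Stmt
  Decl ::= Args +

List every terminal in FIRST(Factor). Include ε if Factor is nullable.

{ =, ], num }

Factor ::= ] * Call num contributes {]}.
Factor ::= ] * ; contributes {]}.
From Factor ::= Args -: add FIRST(Args) = { =, num }.
Union: FIRST(Factor) = { =, ], num }.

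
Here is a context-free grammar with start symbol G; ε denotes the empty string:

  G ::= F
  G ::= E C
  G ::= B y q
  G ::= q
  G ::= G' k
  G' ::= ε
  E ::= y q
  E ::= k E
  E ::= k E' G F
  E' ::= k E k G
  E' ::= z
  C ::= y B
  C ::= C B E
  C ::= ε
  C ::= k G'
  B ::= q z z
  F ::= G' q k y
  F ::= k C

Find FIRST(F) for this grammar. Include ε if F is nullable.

{ k, q }

From F ::= G' q k y: G' nullable, take FIRST(G') ∪ {q} = { q }.
F ::= k C contributes {k}.
Union: FIRST(F) = { k, q }.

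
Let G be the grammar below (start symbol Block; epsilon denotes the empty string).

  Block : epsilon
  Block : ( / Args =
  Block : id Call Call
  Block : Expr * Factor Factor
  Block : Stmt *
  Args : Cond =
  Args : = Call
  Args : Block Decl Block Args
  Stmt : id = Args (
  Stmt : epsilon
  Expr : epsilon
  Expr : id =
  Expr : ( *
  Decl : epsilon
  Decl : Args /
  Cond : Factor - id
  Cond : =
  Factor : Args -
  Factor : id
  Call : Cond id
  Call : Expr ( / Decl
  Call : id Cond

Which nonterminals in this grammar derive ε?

Directly nullable (have an epsilon-production): Block, Stmt, Expr, Decl.
No other nonterminal has a production whose RHS symbols are all nullable.

{ Block, Decl, Expr, Stmt }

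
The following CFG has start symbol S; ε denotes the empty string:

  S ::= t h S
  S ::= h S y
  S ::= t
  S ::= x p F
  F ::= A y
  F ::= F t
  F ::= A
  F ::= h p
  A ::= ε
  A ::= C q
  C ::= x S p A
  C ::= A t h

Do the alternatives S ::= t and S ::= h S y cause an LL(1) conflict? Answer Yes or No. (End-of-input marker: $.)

No

FIRST(t) = { t } and FIRST(h S y) = { h }.
The FIRST sets are disjoint and neither alternative is nullable — no conflict.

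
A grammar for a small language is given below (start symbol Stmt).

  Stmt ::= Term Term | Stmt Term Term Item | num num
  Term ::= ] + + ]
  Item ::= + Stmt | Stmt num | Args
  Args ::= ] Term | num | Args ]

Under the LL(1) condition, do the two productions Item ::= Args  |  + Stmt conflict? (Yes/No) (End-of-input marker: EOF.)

FIRST(Args) = { ], num } and FIRST(+ Stmt) = { + }.
The FIRST sets are disjoint and neither alternative is nullable — no conflict.

No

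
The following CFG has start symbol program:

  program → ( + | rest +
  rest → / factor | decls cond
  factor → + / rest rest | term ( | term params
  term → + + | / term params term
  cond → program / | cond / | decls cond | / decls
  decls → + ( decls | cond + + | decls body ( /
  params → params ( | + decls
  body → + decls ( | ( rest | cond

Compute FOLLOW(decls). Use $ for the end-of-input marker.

In rest → decls cond: add FIRST(cond) = { (, +, / }.
In cond → decls cond: add FIRST(cond) = { (, +, / }.
In cond → / decls: decls is at the end, add FOLLOW(cond) = { (, +, / }.
In decls → + ( decls: decls is at the end, add FOLLOW(decls) = { (, +, / }.
In decls → decls body ( /: add FIRST(body ( /) = { (, +, / }.
In params → + decls: decls is at the end, add FOLLOW(params) = { (, +, / }.
In body → + decls (: add FIRST(() = { ( }.
Union: FOLLOW(decls) = { (, +, / }.

{ (, +, / }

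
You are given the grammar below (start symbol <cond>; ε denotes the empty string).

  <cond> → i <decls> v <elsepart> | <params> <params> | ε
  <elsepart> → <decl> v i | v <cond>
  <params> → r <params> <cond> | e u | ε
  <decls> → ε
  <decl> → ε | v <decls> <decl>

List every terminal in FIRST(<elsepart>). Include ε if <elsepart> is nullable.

{ v }

From <elsepart> → <decl> v i: <decl> nullable, take FIRST(<decl>) ∪ {v} = { v }.
<elsepart> → v <cond> contributes {v}.
Union: FIRST(<elsepart>) = { v }.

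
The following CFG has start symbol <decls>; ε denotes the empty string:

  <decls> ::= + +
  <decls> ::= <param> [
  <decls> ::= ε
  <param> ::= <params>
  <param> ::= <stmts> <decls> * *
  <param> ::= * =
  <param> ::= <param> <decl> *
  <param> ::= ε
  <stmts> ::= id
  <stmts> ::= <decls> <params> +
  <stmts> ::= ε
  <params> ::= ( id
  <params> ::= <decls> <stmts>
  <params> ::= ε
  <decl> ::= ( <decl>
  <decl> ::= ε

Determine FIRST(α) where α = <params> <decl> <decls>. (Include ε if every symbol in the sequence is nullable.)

{ (, *, +, [, id, ε }

Add FIRST(<params>)\{ε} = { (, *, +, [, id }; <params> is nullable, continue.
Add FIRST(<decl>)\{ε} = { ( }; <decl> is nullable, continue.
Add FIRST(<decls>)\{ε} = { (, *, +, [, id }; <decls> is nullable, continue.
Every symbol is nullable, so include ε.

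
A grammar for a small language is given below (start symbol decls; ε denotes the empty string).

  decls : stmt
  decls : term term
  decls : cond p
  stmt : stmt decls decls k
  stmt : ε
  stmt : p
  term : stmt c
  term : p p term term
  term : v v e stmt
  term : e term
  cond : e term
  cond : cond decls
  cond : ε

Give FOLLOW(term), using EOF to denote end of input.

{ EOF, c, e, k, p, v }

In decls : term term: add FIRST(term) = { c, e, k, p, v }.
In decls : term term: term is at the end, add FOLLOW(decls) = { EOF, c, e, k, p, v }.
In term : p p term term: add FIRST(term) = { c, e, k, p, v }.
In term : p p term term: term is at the end, add FOLLOW(term) = { EOF, c, e, k, p, v }.
In term : e term: term is at the end, add FOLLOW(term) = { EOF, c, e, k, p, v }.
In cond : e term: term is at the end, add FOLLOW(cond) = { c, e, k, p, v }.
Union: FOLLOW(term) = { EOF, c, e, k, p, v }.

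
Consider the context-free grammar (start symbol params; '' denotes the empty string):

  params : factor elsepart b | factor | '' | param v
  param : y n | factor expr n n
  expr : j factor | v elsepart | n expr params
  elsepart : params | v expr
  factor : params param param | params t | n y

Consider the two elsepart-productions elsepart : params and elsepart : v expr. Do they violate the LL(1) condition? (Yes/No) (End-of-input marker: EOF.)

FIRST(params) = { n, t, y, '' } and FIRST(v expr) = { v }.
The first is nullable but FOLLOW(elsepart) = { b, n, t, y } is disjoint from FIRST of the second.

No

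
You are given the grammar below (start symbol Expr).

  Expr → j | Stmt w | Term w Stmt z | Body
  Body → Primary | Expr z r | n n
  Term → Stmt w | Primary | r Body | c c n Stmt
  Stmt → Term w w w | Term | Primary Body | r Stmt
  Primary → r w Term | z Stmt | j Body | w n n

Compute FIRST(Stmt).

{ c, j, r, w, z }

From Stmt → Term w w w: add FIRST(Term) = { c, j, r, w, z }.
From Stmt → Term: add FIRST(Term) = { c, j, r, w, z }.
From Stmt → Primary Body: add FIRST(Primary) = { j, r, w, z }.
Stmt → r Stmt contributes {r}.
Union: FIRST(Stmt) = { c, j, r, w, z }.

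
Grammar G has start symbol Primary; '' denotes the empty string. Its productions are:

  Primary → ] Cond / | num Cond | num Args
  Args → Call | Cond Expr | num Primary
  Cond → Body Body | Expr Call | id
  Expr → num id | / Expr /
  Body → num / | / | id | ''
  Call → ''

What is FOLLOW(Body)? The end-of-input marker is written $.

In Cond → Body Body: add FIRST(Body)\{''} = { /, id, num }.
  Since Body is nullable, also add FOLLOW(Cond) = { $, /, num }.
In Cond → Body Body: Body is at the end, add FOLLOW(Cond) = { $, /, num }.
Union: FOLLOW(Body) = { $, /, id, num }.

{ $, /, id, num }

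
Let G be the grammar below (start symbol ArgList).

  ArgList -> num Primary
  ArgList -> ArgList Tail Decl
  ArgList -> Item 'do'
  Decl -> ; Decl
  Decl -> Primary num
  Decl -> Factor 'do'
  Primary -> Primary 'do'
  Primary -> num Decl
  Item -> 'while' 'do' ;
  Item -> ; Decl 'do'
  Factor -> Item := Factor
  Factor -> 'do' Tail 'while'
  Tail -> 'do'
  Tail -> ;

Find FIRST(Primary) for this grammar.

{ num }

From Primary -> Primary 'do': add FIRST(Primary) = { num }.
Primary -> num Decl contributes {num}.
Union: FIRST(Primary) = { num }.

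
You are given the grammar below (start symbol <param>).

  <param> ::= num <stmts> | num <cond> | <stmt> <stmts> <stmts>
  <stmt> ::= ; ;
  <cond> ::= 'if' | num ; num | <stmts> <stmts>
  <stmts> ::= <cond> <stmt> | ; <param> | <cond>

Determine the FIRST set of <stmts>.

From <stmts> ::= <cond> <stmt>: add FIRST(<cond>) = { 'if', ;, num }.
<stmts> ::= ; <param> contributes {;}.
From <stmts> ::= <cond>: add FIRST(<cond>) = { 'if', ;, num }.
Union: FIRST(<stmts>) = { 'if', ;, num }.

{ 'if', ;, num }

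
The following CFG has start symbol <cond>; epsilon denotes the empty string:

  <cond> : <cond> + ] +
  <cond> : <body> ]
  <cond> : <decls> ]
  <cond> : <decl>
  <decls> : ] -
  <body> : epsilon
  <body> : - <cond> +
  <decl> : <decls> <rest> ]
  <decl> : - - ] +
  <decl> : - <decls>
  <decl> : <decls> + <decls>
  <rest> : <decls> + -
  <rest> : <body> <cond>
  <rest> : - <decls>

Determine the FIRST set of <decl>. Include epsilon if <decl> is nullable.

{ -, ] }

From <decl> : <decls> <rest> ]: add FIRST(<decls>) = { ] }.
<decl> : - - ] + contributes {-}.
<decl> : - <decls> contributes {-}.
From <decl> : <decls> + <decls>: add FIRST(<decls>) = { ] }.
Union: FIRST(<decl>) = { -, ] }.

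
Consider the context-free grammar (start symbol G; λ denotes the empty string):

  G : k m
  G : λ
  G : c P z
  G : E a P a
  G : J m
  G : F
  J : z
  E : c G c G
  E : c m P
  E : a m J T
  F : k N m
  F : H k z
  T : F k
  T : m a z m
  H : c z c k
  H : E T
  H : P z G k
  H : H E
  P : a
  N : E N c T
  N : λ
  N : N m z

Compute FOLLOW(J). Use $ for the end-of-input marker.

{ a, c, k, m }

In G : J m: add FIRST(m) = { m }.
In E : a m J T: add FIRST(T) = { a, c, k, m }.
Union: FOLLOW(J) = { a, c, k, m }.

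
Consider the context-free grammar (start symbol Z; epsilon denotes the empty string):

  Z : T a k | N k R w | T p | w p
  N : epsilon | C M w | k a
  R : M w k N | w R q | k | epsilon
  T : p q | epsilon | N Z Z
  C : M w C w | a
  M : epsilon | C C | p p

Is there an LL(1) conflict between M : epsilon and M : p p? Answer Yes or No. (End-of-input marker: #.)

No

FIRST(epsilon) = { epsilon } and FIRST(p p) = { p }.
The first is nullable but FOLLOW(M) = { w } is disjoint from FIRST of the second.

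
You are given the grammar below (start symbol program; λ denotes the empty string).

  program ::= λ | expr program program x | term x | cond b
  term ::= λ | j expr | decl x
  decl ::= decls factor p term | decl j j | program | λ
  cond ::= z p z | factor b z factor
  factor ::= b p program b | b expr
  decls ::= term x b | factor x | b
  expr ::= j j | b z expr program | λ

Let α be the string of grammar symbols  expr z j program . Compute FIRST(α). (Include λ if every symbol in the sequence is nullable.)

Add FIRST(expr)\{λ} = { b, j }; expr is nullable, continue.
z is a terminal; add {z} and stop.

{ b, j, z }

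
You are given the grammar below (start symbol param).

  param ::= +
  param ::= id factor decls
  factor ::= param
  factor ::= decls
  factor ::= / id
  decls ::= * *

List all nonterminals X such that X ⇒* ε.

{ } (none)

No nonterminal has an empty production or an RHS whose symbols are all nullable.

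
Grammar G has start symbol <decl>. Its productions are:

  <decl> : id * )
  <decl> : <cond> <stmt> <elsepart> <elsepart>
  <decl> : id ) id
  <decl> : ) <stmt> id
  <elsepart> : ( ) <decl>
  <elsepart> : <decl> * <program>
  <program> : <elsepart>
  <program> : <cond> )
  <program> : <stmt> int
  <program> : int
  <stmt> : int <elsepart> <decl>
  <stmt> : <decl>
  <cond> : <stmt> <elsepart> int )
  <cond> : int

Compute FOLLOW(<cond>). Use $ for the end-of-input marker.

{ ), id, int }

In <decl> : <cond> <stmt> <elsepart> <elsepart>: add FIRST(<stmt> <elsepart> <elsepart>) = { ), id, int }.
In <program> : <cond> ): add FIRST()) = { ) }.
Union: FOLLOW(<cond>) = { ), id, int }.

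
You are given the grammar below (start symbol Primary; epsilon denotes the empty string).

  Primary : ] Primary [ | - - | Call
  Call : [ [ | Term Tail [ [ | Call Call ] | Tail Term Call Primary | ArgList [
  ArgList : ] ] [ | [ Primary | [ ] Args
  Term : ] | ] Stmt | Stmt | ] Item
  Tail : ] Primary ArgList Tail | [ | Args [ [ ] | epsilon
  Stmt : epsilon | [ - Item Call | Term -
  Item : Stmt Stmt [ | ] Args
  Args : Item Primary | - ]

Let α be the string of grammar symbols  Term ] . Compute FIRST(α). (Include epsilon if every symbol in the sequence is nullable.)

Add FIRST(Term)\{epsilon} = { -, [, ] }; Term is nullable, continue.
] is a terminal; add {]} and stop.

{ -, [, ] }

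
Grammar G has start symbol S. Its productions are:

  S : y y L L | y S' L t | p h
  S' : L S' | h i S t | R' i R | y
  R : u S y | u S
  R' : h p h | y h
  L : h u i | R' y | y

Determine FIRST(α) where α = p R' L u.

p is a terminal; add {p} and stop.

{ p }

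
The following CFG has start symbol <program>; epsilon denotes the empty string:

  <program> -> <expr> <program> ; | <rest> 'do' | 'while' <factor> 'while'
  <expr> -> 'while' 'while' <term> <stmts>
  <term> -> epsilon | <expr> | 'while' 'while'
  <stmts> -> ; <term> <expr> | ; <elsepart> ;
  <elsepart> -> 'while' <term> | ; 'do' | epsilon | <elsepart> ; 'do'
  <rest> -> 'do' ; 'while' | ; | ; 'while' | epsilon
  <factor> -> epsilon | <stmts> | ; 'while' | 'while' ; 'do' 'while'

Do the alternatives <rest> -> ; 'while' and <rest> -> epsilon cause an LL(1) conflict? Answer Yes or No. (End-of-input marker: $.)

No

FIRST(; 'while') = { ; } and FIRST(epsilon) = { epsilon }.
The second is nullable but FOLLOW(<rest>) = { 'do' } is disjoint from FIRST of the first.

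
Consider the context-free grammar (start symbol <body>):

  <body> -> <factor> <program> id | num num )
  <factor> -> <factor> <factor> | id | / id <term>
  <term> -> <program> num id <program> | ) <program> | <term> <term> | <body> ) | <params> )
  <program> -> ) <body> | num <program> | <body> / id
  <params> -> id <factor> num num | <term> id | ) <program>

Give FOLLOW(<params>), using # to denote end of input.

In <term> -> <params> ): add FIRST()) = { ) }.
Union: FOLLOW(<params>) = { ) }.

{ ) }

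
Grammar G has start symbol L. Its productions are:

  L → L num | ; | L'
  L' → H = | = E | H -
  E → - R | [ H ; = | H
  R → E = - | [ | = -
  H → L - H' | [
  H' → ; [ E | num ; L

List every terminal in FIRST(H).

From H → L - H': add FIRST(L) = { ;, =, [ }.
H → [ contributes {[}.
Union: FIRST(H) = { ;, =, [ }.

{ ;, =, [ }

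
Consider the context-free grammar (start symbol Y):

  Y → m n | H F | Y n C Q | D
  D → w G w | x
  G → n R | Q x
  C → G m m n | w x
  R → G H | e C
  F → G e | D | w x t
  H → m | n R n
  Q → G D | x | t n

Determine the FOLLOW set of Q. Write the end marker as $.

{ $, n, x }

In Y → Y n C Q: Q is at the end, add FOLLOW(Y) = { $, n }.
In G → Q x: add FIRST(x) = { x }.
Union: FOLLOW(Q) = { $, n, x }.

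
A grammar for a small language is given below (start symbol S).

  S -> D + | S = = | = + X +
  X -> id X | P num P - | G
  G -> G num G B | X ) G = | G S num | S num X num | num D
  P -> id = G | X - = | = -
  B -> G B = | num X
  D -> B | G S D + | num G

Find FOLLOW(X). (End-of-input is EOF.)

{ ), +, -, =, id, num }

In S -> = + X +: add FIRST(+) = { + }.
In X -> id X: X is at the end, add FOLLOW(X) = { ), +, -, =, id, num }.
In G -> X ) G =: add FIRST() G =) = { ) }.
In G -> S num X num: add FIRST(num) = { num }.
In P -> X - =: add FIRST(- =) = { - }.
In B -> num X: X is at the end, add FOLLOW(B) = { ), +, -, =, id, num }.
Union: FOLLOW(X) = { ), +, -, =, id, num }.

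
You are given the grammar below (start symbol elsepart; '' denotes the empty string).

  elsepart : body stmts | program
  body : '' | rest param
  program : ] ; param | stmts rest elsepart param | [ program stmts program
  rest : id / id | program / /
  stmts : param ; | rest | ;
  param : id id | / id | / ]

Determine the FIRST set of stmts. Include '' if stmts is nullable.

From stmts : param ;: add FIRST(param) = { /, id }.
From stmts : rest: add FIRST(rest) = { /, ;, [, ], id }.
stmts : ; contributes {;}.
Union: FIRST(stmts) = { /, ;, [, ], id }.

{ /, ;, [, ], id }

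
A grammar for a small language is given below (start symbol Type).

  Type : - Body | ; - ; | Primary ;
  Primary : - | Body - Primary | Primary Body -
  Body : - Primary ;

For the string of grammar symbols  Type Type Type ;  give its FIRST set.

{ -, ; }

Add FIRST(Type) = { -, ; }; Type is not nullable, stop.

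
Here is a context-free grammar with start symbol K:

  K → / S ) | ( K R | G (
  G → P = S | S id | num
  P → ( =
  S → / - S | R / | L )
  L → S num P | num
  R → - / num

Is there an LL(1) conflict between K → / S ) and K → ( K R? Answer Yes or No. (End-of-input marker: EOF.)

FIRST(/ S )) = { / } and FIRST(( K R) = { ( }.
The FIRST sets are disjoint and neither alternative is nullable — no conflict.

No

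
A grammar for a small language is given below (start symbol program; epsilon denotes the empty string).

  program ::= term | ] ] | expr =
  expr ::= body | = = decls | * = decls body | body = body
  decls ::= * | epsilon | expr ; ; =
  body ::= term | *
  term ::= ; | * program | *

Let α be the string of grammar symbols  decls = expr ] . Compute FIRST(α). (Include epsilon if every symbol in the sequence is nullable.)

{ *, ;, = }

Add FIRST(decls)\{epsilon} = { *, ;, = }; decls is nullable, continue.
= is a terminal; add {=} and stop.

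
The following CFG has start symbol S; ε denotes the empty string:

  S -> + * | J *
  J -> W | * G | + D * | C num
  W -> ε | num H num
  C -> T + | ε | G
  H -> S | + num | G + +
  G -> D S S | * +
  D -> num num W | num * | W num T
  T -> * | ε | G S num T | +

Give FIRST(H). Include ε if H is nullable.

{ *, +, num }

From H -> S: add FIRST(S) = { *, +, num }.
H -> + num contributes {+}.
From H -> G + +: add FIRST(G) = { *, num }.
Union: FIRST(H) = { *, +, num }.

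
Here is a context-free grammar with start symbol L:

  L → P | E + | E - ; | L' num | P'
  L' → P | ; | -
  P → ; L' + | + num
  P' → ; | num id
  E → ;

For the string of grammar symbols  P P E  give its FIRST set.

{ +, ; }

Add FIRST(P) = { +, ; }; P is not nullable, stop.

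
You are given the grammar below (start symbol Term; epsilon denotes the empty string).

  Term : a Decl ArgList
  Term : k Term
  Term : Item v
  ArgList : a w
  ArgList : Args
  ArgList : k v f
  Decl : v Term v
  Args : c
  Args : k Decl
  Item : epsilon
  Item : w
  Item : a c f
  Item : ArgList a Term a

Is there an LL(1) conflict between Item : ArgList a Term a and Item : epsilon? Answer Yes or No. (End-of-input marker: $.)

No

FIRST(ArgList a Term a) = { a, c, k } and FIRST(epsilon) = { epsilon }.
The second is nullable but FOLLOW(Item) = { v } is disjoint from FIRST of the first.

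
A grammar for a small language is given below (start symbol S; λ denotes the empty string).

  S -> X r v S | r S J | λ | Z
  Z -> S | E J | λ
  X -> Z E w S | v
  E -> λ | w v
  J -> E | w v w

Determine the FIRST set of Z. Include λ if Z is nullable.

{ r, v, w, λ }

From Z -> S: add FIRST(S) = { r, v, w, λ } (including λ since S is nullable).
From Z -> E J: E, J nullable, take FIRST(E) ∪ FIRST(J) = { w }; also λ since the whole RHS is nullable.
Z -> λ contributes λ.
Union: FIRST(Z) = { r, v, w, λ }.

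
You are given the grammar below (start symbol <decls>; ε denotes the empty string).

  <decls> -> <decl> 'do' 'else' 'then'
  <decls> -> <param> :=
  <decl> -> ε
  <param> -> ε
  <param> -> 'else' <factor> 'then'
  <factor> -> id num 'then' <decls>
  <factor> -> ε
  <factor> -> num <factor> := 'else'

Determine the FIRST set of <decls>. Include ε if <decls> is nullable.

{ 'do', 'else', := }

From <decls> -> <decl> 'do' 'else' 'then': <decl> nullable, take FIRST(<decl>) ∪ {'do'} = { 'do' }.
From <decls> -> <param> :=: <param> nullable, take FIRST(<param>) ∪ {:=} = { 'else', := }.
Union: FIRST(<decls>) = { 'do', 'else', := }.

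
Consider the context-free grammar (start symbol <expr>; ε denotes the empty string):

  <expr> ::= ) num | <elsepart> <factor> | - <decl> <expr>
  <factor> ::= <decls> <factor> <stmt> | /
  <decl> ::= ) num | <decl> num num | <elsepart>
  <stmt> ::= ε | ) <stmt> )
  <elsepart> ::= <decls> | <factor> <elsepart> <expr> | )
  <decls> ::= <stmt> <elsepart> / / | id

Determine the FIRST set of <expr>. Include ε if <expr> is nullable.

{ ), -, /, id }

<expr> ::= ) num contributes {)}.
From <expr> ::= <elsepart> <factor>: add FIRST(<elsepart>) = { ), /, id }.
<expr> ::= - <decl> <expr> contributes {-}.
Union: FIRST(<expr>) = { ), -, /, id }.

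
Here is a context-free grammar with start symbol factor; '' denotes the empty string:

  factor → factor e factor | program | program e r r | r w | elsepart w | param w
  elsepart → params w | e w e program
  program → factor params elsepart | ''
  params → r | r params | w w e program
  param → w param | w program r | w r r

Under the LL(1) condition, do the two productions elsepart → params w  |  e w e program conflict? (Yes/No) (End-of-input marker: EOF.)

No

FIRST(params w) = { r, w } and FIRST(e w e program) = { e }.
The FIRST sets are disjoint and neither alternative is nullable — no conflict.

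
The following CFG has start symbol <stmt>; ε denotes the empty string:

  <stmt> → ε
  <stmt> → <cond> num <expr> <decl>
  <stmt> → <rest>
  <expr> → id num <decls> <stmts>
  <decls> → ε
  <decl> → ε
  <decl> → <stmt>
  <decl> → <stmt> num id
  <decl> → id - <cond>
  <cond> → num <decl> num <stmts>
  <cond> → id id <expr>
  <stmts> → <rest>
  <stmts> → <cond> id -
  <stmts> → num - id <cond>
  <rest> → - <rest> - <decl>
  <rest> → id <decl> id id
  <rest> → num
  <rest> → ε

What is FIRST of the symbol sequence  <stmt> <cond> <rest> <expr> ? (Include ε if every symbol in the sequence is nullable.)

Add FIRST(<stmt>)\{ε} = { -, id, num }; <stmt> is nullable, continue.
Add FIRST(<cond>) = { id, num }; <cond> is not nullable, stop.

{ -, id, num }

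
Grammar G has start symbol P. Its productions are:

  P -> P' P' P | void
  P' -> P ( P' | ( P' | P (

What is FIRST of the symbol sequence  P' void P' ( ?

{ (, void }

Add FIRST(P') = { (, void }; P' is not nullable, stop.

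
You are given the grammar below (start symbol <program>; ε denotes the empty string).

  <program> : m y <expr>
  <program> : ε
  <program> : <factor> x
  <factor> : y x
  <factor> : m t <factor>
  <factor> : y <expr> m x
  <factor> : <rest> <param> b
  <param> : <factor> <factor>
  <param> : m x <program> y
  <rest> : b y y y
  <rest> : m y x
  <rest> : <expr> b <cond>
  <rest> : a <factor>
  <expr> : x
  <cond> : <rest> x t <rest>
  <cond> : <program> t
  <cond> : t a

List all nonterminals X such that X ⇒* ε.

{ <program> }

Directly nullable (have an ε-production): <program>.
No other nonterminal has a production whose RHS symbols are all nullable.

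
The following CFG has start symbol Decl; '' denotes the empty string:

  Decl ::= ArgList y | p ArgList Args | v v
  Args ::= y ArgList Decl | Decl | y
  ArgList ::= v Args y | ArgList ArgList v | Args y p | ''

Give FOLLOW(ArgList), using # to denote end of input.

{ p, v, y }

In Decl ::= ArgList y: add FIRST(y) = { y }.
In Decl ::= p ArgList Args: add FIRST(Args) = { p, v, y }.
In Args ::= y ArgList Decl: add FIRST(Decl) = { p, v, y }.
In ArgList ::= ArgList ArgList v: add FIRST(ArgList v) = { p, v, y }.
In ArgList ::= ArgList ArgList v: add FIRST(v) = { v }.
Union: FOLLOW(ArgList) = { p, v, y }.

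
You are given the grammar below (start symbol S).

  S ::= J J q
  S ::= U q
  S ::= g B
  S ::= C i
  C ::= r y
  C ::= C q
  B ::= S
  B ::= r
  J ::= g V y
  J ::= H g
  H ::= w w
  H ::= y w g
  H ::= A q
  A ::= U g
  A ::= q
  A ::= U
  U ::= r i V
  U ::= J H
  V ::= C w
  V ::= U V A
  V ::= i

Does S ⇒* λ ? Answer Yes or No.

No

No nonterminal in this grammar is nullable.
No production of S has an RHS whose symbols are all nullable, so S is not nullable.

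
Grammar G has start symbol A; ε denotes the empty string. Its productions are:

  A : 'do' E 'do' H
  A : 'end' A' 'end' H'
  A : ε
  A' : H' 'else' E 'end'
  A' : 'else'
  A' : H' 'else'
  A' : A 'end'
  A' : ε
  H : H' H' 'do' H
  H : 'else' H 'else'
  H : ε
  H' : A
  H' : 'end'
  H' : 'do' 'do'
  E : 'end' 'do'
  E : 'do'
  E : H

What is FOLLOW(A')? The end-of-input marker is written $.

In A : 'end' A' 'end' H': add FIRST('end' H') = { 'end' }.
Union: FOLLOW(A') = { 'end' }.

{ 'end' }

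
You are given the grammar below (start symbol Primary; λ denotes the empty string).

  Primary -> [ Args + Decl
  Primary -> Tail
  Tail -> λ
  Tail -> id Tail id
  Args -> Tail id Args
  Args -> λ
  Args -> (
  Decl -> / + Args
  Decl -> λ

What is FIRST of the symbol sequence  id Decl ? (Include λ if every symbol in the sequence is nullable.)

{ id }

id is a terminal; add {id} and stop.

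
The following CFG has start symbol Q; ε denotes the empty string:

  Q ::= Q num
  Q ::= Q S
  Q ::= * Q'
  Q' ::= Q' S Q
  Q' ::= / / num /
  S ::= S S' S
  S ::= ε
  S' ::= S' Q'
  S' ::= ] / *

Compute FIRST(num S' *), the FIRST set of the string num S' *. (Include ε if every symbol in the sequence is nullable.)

num is a terminal; add {num} and stop.

{ num }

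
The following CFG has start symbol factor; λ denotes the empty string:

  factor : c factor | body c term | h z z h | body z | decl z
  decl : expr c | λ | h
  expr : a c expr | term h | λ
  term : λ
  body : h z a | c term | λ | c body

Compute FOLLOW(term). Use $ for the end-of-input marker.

{ $, c, h, z }

In factor : body c term: term is at the end, add FOLLOW(factor) = { $ }.
In expr : term h: add FIRST(h) = { h }.
In body : c term: term is at the end, add FOLLOW(body) = { c, z }.
Union: FOLLOW(term) = { $, c, h, z }.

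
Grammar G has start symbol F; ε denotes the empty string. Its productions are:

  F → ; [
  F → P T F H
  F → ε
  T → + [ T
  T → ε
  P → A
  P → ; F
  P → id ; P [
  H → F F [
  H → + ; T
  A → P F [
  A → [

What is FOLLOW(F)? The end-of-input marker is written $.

{ $, +, ;, [, id }

F is the start symbol, so $ ∈ FOLLOW(F).
In F → P T F H: add FIRST(H) = { +, ;, [, id }.
In P → ; F: F is at the end, add FOLLOW(P) = { +, ;, [, id }.
In H → F F [: add FIRST(F [) = { ;, [, id }.
In H → F F [: add FIRST([) = { [ }.
In A → P F [: add FIRST([) = { [ }.
Union: FOLLOW(F) = { $, +, ;, [, id }.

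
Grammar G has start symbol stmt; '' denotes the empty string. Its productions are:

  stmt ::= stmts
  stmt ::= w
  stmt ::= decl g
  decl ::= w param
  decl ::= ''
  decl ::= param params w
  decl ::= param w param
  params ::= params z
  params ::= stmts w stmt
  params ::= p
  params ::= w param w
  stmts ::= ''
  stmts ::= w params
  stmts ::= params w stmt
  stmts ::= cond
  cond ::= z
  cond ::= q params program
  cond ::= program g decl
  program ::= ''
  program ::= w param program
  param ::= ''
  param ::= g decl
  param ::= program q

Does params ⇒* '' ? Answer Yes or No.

Nullable nonterminals: decl, param, program, stmt, stmts.
No production of params has an RHS whose symbols are all nullable, so params is not nullable.

No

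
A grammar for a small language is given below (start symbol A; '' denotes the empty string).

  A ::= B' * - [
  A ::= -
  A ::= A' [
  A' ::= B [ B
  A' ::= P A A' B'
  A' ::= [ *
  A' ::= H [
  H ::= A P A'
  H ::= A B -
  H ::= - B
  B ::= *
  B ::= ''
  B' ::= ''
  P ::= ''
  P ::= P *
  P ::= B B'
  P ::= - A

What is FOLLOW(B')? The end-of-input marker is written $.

In A ::= B' * - [: add FIRST(* - [) = { * }.
In A' ::= P A A' B': B' is at the end, add FOLLOW(A') = { [ }.
In P ::= B B': B' is at the end, add FOLLOW(P) = { *, -, [ }.
Union: FOLLOW(B') = { *, -, [ }.

{ *, -, [ }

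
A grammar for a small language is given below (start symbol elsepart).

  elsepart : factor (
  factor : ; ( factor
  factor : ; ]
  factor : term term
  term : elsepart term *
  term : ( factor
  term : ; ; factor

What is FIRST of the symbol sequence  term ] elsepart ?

{ (, ; }

Add FIRST(term) = { (, ; }; term is not nullable, stop.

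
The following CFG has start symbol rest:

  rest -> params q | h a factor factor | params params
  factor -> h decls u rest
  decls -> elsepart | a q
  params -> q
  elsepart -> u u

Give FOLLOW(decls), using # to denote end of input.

In factor -> h decls u rest: add FIRST(u rest) = { u }.
Union: FOLLOW(decls) = { u }.

{ u }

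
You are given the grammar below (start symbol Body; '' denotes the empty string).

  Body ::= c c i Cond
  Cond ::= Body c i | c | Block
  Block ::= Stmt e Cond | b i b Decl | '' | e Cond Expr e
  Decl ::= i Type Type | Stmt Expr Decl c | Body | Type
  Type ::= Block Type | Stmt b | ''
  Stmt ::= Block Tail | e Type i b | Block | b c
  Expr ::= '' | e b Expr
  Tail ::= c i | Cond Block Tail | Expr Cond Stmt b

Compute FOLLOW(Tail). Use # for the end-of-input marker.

In Stmt ::= Block Tail: Tail is at the end, add FOLLOW(Stmt) = { b, c, e, i }.
In Tail ::= Cond Block Tail: Tail is at the end, add FOLLOW(Tail) = { b, c, e, i }.
Union: FOLLOW(Tail) = { b, c, e, i }.

{ b, c, e, i }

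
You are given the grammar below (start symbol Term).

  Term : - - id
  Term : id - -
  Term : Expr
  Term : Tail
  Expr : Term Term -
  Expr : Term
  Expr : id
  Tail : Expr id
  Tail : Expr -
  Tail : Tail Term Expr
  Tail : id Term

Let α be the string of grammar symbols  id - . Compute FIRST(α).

{ id }

id is a terminal; add {id} and stop.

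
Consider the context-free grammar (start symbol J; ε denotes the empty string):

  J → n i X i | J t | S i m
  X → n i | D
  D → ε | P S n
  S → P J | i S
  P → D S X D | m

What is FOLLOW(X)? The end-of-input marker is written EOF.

In J → n i X i: add FIRST(i) = { i }.
In P → D S X D: add FIRST(D)\{ε} = { i, m }.
  Since D is nullable, also add FOLLOW(P) = { i, m, n }.
Union: FOLLOW(X) = { i, m, n }.

{ i, m, n }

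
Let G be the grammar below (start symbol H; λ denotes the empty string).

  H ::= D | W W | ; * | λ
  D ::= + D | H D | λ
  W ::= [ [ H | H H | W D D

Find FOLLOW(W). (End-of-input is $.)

{ $, +, ;, [ }

In H ::= W W: add FIRST(W)\{λ} = { +, ;, [ }.
  Since W is nullable, also add FOLLOW(H) = { $, +, ;, [ }.
In H ::= W W: W is at the end, add FOLLOW(H) = { $, +, ;, [ }.
In W ::= W D D: add FIRST(D D)\{λ} = { +, ;, [ }.
  Since D D is nullable, also add FOLLOW(W) = { $, +, ;, [ }.
Union: FOLLOW(W) = { $, +, ;, [ }.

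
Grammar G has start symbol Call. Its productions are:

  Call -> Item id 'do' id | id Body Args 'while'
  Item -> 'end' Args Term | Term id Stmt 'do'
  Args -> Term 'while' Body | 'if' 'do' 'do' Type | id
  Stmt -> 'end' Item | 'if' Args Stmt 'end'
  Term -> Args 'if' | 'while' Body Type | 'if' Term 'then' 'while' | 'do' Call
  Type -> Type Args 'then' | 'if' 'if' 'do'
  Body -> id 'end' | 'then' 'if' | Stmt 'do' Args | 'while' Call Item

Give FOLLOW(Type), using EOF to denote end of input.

In Args -> 'if' 'do' 'do' Type: Type is at the end, add FOLLOW(Args) = { 'do', 'end', 'if', 'then', 'while', id }.
In Term -> 'while' Body Type: Type is at the end, add FOLLOW(Term) = { 'do', 'end', 'if', 'then', 'while', id }.
In Type -> Type Args 'then': add FIRST(Args 'then') = { 'do', 'if', 'while', id }.
Union: FOLLOW(Type) = { 'do', 'end', 'if', 'then', 'while', id }.

{ 'do', 'end', 'if', 'then', 'while', id }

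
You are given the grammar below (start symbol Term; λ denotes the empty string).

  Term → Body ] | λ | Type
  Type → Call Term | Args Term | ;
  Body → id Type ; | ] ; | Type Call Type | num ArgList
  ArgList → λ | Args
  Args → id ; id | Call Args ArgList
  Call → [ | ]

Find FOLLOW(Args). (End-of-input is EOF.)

{ EOF, ;, [, ], id, num }

In Type → Args Term: add FIRST(Term)\{λ} = { ;, [, ], id, num }.
  Since Term is nullable, also add FOLLOW(Type) = { EOF, ;, [, ] }.
In ArgList → Args: Args is at the end, add FOLLOW(ArgList) = { EOF, ;, [, ], id, num }.
In Args → Call Args ArgList: add FIRST(ArgList)\{λ} = { [, ], id }.
  Since ArgList is nullable, also add FOLLOW(Args) = { EOF, ;, [, ], id, num }.
Union: FOLLOW(Args) = { EOF, ;, [, ], id, num }.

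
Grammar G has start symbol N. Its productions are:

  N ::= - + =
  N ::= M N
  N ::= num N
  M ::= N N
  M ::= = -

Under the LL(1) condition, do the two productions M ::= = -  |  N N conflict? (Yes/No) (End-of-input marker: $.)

FIRST(= -) = { = } and FIRST(N N) = { -, =, num }.
Both contain =, so the two alternatives are not disjoint — LL(1) conflict.

Yes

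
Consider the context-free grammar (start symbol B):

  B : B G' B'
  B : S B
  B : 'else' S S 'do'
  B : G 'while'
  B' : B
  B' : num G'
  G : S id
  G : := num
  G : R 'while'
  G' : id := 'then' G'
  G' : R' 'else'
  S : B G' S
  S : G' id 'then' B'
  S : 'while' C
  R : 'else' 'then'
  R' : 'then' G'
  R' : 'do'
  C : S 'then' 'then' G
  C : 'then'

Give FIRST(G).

{ 'do', 'else', 'then', 'while', :=, id }

From G : S id: add FIRST(S) = { 'do', 'else', 'then', 'while', :=, id }.
G : := num contributes {:=}.
From G : R 'while': add FIRST(R) = { 'else' }.
Union: FIRST(G) = { 'do', 'else', 'then', 'while', :=, id }.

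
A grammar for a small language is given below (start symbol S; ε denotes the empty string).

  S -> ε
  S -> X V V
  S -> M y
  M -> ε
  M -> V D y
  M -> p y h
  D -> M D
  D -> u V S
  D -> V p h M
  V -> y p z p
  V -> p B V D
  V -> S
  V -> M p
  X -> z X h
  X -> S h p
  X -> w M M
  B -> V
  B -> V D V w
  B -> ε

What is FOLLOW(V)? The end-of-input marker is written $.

{ $, h, p, u, w, y, z }

In S -> X V V: add FIRST(V)\{ε} = { h, p, u, w, y, z }.
  Since V is nullable, also add FOLLOW(S) = { $, h, p, u, w, y, z }.
In S -> X V V: V is at the end, add FOLLOW(S) = { $, h, p, u, w, y, z }.
In M -> V D y: add FIRST(D y) = { h, p, u, w, y, z }.
In D -> u V S: add FIRST(S)\{ε} = { h, p, u, w, y, z }.
  Since S is nullable, also add FOLLOW(D) = { $, h, p, u, w, y, z }.
In D -> V p h M: add FIRST(p h M) = { p }.
In V -> p B V D: add FIRST(D) = { h, p, u, w, y, z }.
In B -> V: V is at the end, add FOLLOW(B) = { h, p, u, w, y, z }.
In B -> V D V w: add FIRST(D V w) = { h, p, u, w, y, z }.
In B -> V D V w: add FIRST(w) = { w }.
Union: FOLLOW(V) = { $, h, p, u, w, y, z }.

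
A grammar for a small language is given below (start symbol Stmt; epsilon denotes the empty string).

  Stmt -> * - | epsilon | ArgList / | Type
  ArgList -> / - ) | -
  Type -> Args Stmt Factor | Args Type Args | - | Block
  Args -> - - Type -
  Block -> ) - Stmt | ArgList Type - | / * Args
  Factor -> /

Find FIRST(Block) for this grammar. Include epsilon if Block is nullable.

{ ), -, / }

Block -> ) - Stmt contributes {)}.
From Block -> ArgList Type -: add FIRST(ArgList) = { -, / }.
Block -> / * Args contributes {/}.
Union: FIRST(Block) = { ), -, / }.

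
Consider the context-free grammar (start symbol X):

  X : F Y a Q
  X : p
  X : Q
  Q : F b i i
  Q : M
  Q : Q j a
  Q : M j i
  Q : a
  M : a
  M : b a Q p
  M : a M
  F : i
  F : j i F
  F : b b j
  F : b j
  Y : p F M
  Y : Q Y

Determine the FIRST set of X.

From X : F Y a Q: add FIRST(F) = { b, i, j }.
X : p contributes {p}.
From X : Q: add FIRST(Q) = { a, b, i, j }.
Union: FIRST(X) = { a, b, i, j, p }.

{ a, b, i, j, p }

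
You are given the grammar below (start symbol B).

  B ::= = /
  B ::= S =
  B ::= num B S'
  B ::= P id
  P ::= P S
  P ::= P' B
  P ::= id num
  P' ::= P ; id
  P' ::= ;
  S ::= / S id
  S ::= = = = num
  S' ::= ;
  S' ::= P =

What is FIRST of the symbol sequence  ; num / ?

; is a terminal; add {;} and stop.

{ ; }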